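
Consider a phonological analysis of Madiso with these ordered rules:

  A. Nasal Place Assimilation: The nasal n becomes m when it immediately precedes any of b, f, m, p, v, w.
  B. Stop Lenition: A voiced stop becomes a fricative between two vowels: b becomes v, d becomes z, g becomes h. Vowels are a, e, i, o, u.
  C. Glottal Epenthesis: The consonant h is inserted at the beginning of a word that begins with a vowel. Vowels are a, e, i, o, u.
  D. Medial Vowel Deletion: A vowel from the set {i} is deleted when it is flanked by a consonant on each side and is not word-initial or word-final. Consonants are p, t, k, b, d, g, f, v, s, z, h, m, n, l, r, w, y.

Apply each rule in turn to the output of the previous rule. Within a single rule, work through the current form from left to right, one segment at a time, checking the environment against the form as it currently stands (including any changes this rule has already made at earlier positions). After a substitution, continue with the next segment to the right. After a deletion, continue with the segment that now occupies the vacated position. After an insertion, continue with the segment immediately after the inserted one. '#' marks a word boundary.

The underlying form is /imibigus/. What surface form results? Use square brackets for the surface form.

[hmvhus]

A Nasal Place Assimilation: no change — [imibigus]
B Stop Lenition: [imibigus] → [imivihus]
C Glottal Epenthesis: [imivihus] → [himivihus]
D Medial Vowel Deletion: [himivihus] → [hmvhus]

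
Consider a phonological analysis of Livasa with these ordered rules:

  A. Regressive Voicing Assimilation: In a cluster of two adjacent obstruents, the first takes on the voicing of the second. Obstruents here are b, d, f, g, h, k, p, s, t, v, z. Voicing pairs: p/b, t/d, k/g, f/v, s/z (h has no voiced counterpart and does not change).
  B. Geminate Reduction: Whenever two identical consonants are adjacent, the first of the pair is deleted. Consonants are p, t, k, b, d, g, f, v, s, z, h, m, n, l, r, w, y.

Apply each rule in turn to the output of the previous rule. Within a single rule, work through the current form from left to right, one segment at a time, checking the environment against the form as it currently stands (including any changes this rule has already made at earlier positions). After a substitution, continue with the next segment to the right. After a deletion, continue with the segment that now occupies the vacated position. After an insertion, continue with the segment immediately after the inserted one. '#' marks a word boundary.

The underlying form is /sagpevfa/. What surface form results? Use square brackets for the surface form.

A Regressive Voicing Assimilation: [sagpevfa] → [sakpeffa]
B Geminate Reduction: [sakpeffa] → [sakpefa]

[sakpefa]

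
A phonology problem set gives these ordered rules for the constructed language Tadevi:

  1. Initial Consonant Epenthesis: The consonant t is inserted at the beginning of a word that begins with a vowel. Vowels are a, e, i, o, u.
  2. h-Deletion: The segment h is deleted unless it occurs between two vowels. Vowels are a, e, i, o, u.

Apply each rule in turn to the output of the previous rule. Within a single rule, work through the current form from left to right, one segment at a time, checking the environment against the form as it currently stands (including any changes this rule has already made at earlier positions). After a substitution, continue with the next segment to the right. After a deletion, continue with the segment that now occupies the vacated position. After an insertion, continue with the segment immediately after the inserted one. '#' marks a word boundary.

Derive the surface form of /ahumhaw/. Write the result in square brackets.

[tahumaw]

1 Initial Consonant Epenthesis: [ahumhaw] → [tahumhaw]
2 h-Deletion: [tahumhaw] → [tahumaw]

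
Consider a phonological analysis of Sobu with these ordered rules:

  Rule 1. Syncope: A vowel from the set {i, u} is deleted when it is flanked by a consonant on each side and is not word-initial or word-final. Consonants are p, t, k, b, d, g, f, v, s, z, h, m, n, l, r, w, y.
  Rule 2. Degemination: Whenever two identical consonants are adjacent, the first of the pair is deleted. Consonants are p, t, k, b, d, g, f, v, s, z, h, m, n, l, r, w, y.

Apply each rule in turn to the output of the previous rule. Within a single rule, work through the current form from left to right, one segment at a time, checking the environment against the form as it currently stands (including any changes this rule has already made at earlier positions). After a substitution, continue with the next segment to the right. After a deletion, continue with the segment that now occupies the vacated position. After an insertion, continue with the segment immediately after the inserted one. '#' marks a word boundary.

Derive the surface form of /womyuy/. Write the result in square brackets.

[womy]

Rule 1 Syncope: [womyuy] → [womyy]
Rule 2 Degemination: [womyy] → [womy]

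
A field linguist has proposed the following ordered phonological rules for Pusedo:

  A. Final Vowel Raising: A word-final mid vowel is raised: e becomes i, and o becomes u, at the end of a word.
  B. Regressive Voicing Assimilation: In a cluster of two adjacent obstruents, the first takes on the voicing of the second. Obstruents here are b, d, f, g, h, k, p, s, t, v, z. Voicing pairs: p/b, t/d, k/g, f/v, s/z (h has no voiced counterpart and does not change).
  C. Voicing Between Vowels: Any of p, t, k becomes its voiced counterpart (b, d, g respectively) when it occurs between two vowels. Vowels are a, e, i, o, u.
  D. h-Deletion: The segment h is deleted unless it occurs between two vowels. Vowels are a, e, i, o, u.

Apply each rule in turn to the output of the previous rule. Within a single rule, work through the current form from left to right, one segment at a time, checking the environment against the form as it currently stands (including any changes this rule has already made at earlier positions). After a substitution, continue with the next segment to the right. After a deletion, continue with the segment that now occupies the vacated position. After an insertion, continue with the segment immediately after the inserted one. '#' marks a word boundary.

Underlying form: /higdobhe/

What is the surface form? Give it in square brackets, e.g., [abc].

[igdopi]

A Final Vowel Raising: [higdobhe] → [higdobhi]
B Regressive Voicing Assimilation: [higdobhi] → [higdophi]
C Voicing Between Vowels: no change — [higdophi]
D h-Deletion: [higdophi] → [igdopi]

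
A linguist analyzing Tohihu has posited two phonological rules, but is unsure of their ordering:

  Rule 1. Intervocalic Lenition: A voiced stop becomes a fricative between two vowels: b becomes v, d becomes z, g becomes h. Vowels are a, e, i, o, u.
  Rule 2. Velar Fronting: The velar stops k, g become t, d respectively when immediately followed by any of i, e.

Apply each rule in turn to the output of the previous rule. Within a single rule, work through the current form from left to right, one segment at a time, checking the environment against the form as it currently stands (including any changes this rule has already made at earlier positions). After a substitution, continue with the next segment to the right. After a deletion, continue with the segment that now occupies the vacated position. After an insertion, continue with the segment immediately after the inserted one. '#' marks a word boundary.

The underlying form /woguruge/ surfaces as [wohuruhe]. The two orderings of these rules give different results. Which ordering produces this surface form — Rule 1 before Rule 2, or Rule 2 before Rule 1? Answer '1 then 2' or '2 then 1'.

Order 1 then 2:
  1 Intervocalic Lenition: [woguruge] → [wohuruhe]
  2 Velar Fronting: no change — [wohuruhe]
  result: [wohuruhe]
Order 2 then 1:
  2 Velar Fronting: [woguruge] → [wogurude]
  1 Intervocalic Lenition: [wogurude] → [wohuruze]
  result: [wohuruze]

1 then 2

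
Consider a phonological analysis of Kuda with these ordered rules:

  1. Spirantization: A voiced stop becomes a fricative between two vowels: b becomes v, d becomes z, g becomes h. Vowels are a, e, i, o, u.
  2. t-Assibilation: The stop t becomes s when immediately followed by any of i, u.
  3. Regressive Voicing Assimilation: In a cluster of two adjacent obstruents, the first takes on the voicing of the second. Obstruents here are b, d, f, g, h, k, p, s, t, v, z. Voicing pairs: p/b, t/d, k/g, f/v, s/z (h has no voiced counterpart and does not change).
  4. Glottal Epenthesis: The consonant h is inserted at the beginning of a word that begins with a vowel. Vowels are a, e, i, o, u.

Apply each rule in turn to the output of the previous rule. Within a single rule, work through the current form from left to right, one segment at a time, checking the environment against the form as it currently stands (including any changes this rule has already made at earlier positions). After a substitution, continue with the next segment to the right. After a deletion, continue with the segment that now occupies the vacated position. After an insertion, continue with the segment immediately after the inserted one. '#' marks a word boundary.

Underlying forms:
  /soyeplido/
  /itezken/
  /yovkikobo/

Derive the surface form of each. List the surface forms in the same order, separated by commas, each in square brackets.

[soyeplizo], [hitesken], [yofkikovo]

/soyeplido/:
  1 Spirantization: [soyeplido] → [soyeplizo]
  2 t-Assibilation: no change — [soyeplizo]
  3 Regressive Voicing Assimilation: no change — [soyeplizo]
  4 Glottal Epenthesis: no change — [soyeplizo]
/itezken/:
  1 Spirantization: no change — [itezken]
  2 t-Assibilation: no change — [itezken]
  3 Regressive Voicing Assimilation: [itezken] → [itesken]
  4 Glottal Epenthesis: [itesken] → [hitesken]
/yovkikobo/:
  1 Spirantization: [yovkikobo] → [yovkikovo]
  2 t-Assibilation: no change — [yovkikovo]
  3 Regressive Voicing Assimilation: [yovkikovo] → [yofkikovo]
  4 Glottal Epenthesis: no change — [yofkikovo]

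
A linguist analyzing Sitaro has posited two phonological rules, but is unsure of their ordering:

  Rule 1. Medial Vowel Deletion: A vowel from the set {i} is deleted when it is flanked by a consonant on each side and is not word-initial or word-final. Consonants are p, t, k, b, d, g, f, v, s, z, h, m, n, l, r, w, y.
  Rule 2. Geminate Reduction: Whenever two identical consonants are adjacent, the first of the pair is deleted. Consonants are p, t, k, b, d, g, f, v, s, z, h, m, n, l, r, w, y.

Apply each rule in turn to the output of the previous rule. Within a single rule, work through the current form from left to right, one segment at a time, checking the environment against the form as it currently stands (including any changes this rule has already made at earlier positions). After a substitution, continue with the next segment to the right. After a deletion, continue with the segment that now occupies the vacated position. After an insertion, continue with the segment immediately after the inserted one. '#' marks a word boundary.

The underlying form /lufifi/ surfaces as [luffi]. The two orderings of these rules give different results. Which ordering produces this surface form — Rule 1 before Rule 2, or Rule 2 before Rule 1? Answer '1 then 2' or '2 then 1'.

2 then 1

Order 1 then 2:
  1 Medial Vowel Deletion: [lufifi] → [luffi]
  2 Geminate Reduction: [luffi] → [lufi]
  result: [lufi]
Order 2 then 1:
  2 Geminate Reduction: no change — [lufifi]
  1 Medial Vowel Deletion: [lufifi] → [luffi]
  result: [luffi]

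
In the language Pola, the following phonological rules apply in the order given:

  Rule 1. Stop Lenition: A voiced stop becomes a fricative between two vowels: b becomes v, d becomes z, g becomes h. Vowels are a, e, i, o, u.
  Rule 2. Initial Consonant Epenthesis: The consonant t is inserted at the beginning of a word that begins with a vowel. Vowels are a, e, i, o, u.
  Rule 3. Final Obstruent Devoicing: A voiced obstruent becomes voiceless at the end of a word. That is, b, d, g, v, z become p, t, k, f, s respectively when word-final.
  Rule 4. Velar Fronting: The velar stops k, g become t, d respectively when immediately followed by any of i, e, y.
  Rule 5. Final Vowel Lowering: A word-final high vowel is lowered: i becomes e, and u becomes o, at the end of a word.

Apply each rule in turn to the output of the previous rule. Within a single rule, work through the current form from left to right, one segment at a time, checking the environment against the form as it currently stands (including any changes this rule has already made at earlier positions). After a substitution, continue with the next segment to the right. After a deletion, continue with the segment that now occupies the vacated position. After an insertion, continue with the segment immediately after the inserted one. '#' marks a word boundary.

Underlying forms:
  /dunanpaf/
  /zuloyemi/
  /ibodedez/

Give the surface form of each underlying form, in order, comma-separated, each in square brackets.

[dunanpaf], [zuloyeme], [tivozezes]

/dunanpaf/:
  Rule 1 Stop Lenition: no change — [dunanpaf]
  Rule 2 Initial Consonant Epenthesis: no change — [dunanpaf]
  Rule 3 Final Obstruent Devoicing: no change — [dunanpaf]
  Rule 4 Velar Fronting: no change — [dunanpaf]
  Rule 5 Final Vowel Lowering: no change — [dunanpaf]
/zuloyemi/:
  Rule 1 Stop Lenition: no change — [zuloyemi]
  Rule 2 Initial Consonant Epenthesis: no change — [zuloyemi]
  Rule 3 Final Obstruent Devoicing: no change — [zuloyemi]
  Rule 4 Velar Fronting: no change — [zuloyemi]
  Rule 5 Final Vowel Lowering: [zuloyemi] → [zuloyeme]
/ibodedez/:
  Rule 1 Stop Lenition: [ibodedez] → [ivozezez]
  Rule 2 Initial Consonant Epenthesis: [ivozezez] → [tivozezez]
  Rule 3 Final Obstruent Devoicing: [tivozezez] → [tivozezes]
  Rule 4 Velar Fronting: no change — [tivozezes]
  Rule 5 Final Vowel Lowering: no change — [tivozezes]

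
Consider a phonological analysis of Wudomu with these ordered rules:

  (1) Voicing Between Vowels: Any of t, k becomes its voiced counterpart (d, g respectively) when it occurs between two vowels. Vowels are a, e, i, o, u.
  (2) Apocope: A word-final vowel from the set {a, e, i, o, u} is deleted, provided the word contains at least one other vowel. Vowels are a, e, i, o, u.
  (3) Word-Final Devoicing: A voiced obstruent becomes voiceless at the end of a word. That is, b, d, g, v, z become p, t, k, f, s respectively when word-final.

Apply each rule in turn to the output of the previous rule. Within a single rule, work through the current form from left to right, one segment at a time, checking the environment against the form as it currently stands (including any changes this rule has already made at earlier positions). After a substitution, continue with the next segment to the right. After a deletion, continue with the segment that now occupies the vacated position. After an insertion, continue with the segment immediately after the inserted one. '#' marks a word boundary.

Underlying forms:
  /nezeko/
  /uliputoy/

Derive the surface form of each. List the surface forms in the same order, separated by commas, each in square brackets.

[nezek], [ulipudoy]

/nezeko/:
  (1) Voicing Between Vowels: [nezeko] → [nezego]
  (2) Apocope: [nezego] → [nezeg]
  (3) Word-Final Devoicing: [nezeg] → [nezek]
/uliputoy/:
  (1) Voicing Between Vowels: [uliputoy] → [ulipudoy]
  (2) Apocope: no change — [ulipudoy]
  (3) Word-Final Devoicing: no change — [ulipudoy]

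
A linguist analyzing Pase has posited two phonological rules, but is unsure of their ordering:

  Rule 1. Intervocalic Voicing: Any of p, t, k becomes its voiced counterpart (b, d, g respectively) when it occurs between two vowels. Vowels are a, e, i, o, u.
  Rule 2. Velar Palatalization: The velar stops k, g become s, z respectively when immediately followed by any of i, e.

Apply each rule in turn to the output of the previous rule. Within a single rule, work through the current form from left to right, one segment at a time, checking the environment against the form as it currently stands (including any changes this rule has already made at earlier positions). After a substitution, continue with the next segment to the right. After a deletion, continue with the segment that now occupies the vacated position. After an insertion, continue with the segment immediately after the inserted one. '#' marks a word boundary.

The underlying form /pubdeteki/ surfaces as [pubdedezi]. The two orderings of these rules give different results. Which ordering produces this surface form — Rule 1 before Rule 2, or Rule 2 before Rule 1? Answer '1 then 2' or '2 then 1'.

1 then 2

Order 1 then 2:
  1 Intervocalic Voicing: [pubdeteki] → [pubdedegi]
  2 Velar Palatalization: [pubdedegi] → [pubdedezi]
  result: [pubdedezi]
Order 2 then 1:
  2 Velar Palatalization: [pubdeteki] → [pubdetesi]
  1 Intervocalic Voicing: [pubdetesi] → [pubdedesi]
  result: [pubdedesi]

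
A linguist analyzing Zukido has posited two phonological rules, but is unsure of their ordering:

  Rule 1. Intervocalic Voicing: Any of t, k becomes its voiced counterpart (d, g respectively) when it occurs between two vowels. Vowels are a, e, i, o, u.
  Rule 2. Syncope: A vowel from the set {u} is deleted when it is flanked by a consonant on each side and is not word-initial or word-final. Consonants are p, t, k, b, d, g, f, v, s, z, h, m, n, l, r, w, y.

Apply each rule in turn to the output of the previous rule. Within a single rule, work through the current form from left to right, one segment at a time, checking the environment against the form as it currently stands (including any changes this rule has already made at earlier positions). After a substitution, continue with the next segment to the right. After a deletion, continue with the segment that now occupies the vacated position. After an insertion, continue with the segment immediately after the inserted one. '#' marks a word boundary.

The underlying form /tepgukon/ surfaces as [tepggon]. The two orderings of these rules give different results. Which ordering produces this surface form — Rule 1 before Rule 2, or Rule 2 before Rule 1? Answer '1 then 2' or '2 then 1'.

Order 1 then 2:
  1 Intervocalic Voicing: [tepgukon] → [tepgugon]
  2 Syncope: [tepgugon] → [tepggon]
  result: [tepggon]
Order 2 then 1:
  2 Syncope: [tepgukon] → [tepgkon]
  1 Intervocalic Voicing: no change — [tepgkon]
  result: [tepgkon]

1 then 2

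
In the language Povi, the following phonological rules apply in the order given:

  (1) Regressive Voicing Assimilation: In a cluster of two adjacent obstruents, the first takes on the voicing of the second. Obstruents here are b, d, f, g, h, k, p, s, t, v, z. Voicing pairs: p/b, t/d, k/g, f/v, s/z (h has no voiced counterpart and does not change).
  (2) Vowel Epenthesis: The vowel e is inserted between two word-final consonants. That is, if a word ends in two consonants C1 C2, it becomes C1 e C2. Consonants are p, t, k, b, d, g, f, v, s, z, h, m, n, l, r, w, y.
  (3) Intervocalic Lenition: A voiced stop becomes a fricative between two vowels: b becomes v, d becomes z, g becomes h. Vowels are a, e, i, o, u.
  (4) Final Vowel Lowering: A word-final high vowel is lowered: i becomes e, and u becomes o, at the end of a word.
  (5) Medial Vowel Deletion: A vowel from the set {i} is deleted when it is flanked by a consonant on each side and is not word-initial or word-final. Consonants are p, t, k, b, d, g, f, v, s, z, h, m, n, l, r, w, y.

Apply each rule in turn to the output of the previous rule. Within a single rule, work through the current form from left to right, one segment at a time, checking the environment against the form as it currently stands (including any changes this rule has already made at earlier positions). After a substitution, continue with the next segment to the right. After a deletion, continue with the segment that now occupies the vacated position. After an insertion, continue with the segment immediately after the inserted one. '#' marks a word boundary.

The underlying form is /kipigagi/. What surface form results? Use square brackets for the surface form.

[kphahe]

(1) Regressive Voicing Assimilation: no change — [kipigagi]
(2) Vowel Epenthesis: no change — [kipigagi]
(3) Intervocalic Lenition: [kipigagi] → [kipihahi]
(4) Final Vowel Lowering: [kipihahi] → [kipihahe]
(5) Medial Vowel Deletion: [kipihahe] → [kphahe]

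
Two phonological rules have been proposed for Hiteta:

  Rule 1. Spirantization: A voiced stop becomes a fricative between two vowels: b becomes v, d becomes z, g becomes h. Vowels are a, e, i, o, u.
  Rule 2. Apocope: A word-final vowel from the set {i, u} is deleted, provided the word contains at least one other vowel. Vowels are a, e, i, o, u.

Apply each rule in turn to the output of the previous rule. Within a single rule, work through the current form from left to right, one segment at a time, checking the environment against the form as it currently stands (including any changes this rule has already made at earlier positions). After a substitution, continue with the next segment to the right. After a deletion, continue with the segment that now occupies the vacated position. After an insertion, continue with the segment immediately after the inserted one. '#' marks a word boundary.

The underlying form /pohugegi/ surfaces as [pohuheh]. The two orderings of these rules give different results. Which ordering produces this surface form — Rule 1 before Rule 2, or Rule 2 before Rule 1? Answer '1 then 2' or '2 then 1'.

1 then 2

Order 1 then 2:
  1 Spirantization: [pohugegi] → [pohuhehi]
  2 Apocope: [pohuhehi] → [pohuheh]
  result: [pohuheh]
Order 2 then 1:
  2 Apocope: [pohugegi] → [pohugeg]
  1 Spirantization: [pohugeg] → [pohuheg]
  result: [pohuheg]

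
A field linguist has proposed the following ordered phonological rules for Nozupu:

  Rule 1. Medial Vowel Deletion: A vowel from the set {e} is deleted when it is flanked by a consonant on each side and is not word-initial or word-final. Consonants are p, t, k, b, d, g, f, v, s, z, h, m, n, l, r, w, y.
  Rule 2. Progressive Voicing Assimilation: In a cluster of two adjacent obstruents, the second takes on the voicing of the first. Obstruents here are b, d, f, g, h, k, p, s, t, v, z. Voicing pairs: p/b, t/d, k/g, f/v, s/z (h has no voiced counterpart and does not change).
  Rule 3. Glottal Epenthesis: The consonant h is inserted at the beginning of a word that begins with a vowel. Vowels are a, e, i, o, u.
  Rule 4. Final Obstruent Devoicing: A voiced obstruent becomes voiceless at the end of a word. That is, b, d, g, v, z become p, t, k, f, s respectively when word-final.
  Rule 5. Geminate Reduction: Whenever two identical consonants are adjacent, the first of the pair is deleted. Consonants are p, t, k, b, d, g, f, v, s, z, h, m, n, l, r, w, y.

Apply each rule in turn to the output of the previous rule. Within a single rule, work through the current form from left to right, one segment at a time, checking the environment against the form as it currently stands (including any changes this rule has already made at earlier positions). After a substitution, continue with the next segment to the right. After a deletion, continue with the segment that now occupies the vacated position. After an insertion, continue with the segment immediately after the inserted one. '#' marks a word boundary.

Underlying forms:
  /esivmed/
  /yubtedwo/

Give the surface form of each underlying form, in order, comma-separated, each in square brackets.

[hesivmt], [yubdwo]

/esivmed/:
  Rule 1 Medial Vowel Deletion: [esivmed] → [esivmd]
  Rule 2 Progressive Voicing Assimilation: no change — [esivmd]
  Rule 3 Glottal Epenthesis: [esivmd] → [hesivmd]
  Rule 4 Final Obstruent Devoicing: [hesivmd] → [hesivmt]
  Rule 5 Geminate Reduction: no change — [hesivmt]
/yubtedwo/:
  Rule 1 Medial Vowel Deletion: [yubtedwo] → [yubtdwo]
  Rule 2 Progressive Voicing Assimilation: [yubtdwo] → [yubddwo]
  Rule 3 Glottal Epenthesis: no change — [yubddwo]
  Rule 4 Final Obstruent Devoicing: no change — [yubddwo]
  Rule 5 Geminate Reduction: [yubddwo] → [yubdwo]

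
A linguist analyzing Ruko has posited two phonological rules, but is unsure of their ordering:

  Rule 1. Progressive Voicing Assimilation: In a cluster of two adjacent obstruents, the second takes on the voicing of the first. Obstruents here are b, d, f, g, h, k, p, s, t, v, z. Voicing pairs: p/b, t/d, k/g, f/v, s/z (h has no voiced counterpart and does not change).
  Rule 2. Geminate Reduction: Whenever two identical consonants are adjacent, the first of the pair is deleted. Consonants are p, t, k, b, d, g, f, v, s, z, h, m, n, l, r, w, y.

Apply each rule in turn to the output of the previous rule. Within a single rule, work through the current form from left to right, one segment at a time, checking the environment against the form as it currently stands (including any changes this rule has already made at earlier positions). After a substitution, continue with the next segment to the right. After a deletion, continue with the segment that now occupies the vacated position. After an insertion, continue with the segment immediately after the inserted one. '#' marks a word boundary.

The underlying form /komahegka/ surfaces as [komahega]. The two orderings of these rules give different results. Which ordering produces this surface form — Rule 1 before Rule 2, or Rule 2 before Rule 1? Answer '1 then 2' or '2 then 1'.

1 then 2

Order 1 then 2:
  1 Progressive Voicing Assimilation: [komahegka] → [komahegga]
  2 Geminate Reduction: [komahegga] → [komahega]
  result: [komahega]
Order 2 then 1:
  2 Geminate Reduction: no change — [komahegka]
  1 Progressive Voicing Assimilation: [komahegka] → [komahegga]
  result: [komahegga]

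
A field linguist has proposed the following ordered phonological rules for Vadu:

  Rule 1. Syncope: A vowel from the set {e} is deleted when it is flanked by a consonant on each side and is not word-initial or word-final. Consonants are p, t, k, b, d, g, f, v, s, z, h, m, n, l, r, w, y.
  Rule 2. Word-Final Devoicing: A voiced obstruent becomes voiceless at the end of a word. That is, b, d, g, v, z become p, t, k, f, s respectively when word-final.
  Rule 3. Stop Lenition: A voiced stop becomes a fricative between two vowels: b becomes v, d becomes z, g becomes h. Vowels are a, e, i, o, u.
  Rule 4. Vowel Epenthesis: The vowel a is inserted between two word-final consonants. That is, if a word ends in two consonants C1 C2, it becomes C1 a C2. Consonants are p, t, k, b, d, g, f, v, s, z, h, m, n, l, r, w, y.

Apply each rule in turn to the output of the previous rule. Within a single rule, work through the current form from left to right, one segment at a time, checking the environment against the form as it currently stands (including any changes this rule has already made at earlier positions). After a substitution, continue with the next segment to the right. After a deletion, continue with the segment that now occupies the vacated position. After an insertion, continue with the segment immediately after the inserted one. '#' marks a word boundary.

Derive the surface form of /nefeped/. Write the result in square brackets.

[nfpat]

Rule 1 Syncope: [nefeped] → [nfpd]
Rule 2 Word-Final Devoicing: [nfpd] → [nfpt]
Rule 3 Stop Lenition: no change — [nfpt]
Rule 4 Vowel Epenthesis: [nfpt] → [nfpat]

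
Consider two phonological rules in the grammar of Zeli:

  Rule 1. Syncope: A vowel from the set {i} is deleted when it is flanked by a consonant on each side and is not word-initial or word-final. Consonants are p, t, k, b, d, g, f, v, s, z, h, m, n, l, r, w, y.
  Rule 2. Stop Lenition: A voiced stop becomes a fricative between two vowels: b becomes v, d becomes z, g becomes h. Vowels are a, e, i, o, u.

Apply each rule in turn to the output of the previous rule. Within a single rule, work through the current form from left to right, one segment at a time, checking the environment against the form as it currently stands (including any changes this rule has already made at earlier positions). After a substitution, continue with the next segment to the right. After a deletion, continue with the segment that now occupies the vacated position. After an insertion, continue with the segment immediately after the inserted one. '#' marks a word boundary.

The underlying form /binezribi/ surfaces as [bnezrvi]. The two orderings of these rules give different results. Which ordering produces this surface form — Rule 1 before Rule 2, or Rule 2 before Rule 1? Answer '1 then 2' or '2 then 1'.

Order 1 then 2:
  1 Syncope: [binezribi] → [bnezrbi]
  2 Stop Lenition: no change — [bnezrbi]
  result: [bnezrbi]
Order 2 then 1:
  2 Stop Lenition: [binezribi] → [binezrivi]
  1 Syncope: [binezrivi] → [bnezrvi]
  result: [bnezrvi]

2 then 1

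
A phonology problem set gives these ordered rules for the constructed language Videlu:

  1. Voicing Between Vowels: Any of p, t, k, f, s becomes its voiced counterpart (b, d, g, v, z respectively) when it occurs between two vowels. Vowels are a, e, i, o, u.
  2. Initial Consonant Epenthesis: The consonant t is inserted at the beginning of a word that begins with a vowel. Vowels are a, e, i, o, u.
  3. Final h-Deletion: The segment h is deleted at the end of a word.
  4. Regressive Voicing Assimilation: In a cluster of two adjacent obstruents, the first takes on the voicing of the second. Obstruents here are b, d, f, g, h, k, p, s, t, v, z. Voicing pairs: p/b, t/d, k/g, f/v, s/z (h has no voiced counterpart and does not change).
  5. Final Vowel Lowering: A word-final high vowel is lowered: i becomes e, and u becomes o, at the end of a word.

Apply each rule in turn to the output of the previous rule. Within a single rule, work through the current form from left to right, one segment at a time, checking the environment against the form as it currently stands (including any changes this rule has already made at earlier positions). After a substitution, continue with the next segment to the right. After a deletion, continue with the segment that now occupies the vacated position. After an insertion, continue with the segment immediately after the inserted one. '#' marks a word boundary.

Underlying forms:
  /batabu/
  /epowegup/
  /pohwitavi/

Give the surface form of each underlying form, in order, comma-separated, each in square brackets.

/batabu/:
  1 Voicing Between Vowels: [batabu] → [badabu]
  2 Initial Consonant Epenthesis: no change — [badabu]
  3 Final h-Deletion: no change — [badabu]
  4 Regressive Voicing Assimilation: no change — [badabu]
  5 Final Vowel Lowering: [badabu] → [badabo]
/epowegup/:
  1 Voicing Between Vowels: [epowegup] → [ebowegup]
  2 Initial Consonant Epenthesis: [ebowegup] → [tebowegup]
  3 Final h-Deletion: no change — [tebowegup]
  4 Regressive Voicing Assimilation: no change — [tebowegup]
  5 Final Vowel Lowering: no change — [tebowegup]
/pohwitavi/:
  1 Voicing Between Vowels: [pohwitavi] → [pohwidavi]
  2 Initial Consonant Epenthesis: no change — [pohwidavi]
  3 Final h-Deletion: no change — [pohwidavi]
  4 Regressive Voicing Assimilation: no change — [pohwidavi]
  5 Final Vowel Lowering: [pohwidavi] → [pohwidave]

[badabo], [tebowegup], [pohwidave]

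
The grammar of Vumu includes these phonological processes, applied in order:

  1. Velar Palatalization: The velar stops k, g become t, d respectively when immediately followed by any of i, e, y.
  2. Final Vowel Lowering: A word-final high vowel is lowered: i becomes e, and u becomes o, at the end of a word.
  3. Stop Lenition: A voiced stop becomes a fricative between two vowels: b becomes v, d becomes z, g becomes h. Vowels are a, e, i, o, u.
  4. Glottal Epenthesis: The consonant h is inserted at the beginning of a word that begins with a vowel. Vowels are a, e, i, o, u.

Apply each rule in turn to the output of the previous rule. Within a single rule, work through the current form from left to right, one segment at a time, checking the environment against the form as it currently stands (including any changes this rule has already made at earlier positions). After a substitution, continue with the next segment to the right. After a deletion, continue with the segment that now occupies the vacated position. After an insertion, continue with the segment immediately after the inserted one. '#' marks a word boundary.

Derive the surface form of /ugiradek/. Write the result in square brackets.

[huzirazek]

1 Velar Palatalization: [ugiradek] → [udiradek]
2 Final Vowel Lowering: no change — [udiradek]
3 Stop Lenition: [udiradek] → [uzirazek]
4 Glottal Epenthesis: [uzirazek] → [huzirazek]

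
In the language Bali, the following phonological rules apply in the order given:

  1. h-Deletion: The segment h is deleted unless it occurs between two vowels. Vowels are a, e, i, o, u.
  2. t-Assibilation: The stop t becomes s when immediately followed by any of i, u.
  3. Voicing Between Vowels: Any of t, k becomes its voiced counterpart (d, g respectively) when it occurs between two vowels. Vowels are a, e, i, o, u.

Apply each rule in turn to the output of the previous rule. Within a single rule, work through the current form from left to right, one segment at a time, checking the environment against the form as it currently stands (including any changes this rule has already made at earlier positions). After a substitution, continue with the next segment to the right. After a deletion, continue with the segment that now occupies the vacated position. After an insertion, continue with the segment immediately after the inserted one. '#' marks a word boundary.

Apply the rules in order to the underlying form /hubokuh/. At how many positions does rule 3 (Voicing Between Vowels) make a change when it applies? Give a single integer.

1 h-Deletion: [hubokuh] → [uboku]
2 t-Assibilation: no change — [uboku]
3 Voicing Between Vowels: [uboku] → [ubogu]
Rule 3 changed 1 position(s).

1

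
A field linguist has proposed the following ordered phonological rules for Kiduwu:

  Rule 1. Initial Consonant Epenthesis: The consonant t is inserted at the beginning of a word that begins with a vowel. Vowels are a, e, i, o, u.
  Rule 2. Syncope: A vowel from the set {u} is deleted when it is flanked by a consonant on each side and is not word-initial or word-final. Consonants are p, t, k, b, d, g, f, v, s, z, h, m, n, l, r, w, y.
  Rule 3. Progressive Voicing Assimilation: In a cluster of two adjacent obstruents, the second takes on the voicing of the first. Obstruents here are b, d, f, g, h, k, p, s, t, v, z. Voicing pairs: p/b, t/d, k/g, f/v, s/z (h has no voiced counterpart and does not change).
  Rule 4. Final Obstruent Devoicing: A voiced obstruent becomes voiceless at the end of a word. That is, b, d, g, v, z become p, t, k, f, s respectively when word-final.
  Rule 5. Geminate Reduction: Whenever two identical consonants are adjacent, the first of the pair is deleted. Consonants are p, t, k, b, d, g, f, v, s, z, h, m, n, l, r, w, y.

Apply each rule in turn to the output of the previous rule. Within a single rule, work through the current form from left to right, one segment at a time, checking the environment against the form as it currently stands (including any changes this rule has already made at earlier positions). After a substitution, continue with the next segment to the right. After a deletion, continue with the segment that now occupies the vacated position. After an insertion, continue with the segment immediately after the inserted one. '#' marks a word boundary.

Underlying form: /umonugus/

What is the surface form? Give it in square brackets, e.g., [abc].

[tmongs]

Rule 1 Initial Consonant Epenthesis: [umonugus] → [tumonugus]
Rule 2 Syncope: [tumonugus] → [tmongs]
Rule 3 Progressive Voicing Assimilation: [tmongs] → [tmongz]
Rule 4 Final Obstruent Devoicing: [tmongz] → [tmongs]
Rule 5 Geminate Reduction: no change — [tmongs]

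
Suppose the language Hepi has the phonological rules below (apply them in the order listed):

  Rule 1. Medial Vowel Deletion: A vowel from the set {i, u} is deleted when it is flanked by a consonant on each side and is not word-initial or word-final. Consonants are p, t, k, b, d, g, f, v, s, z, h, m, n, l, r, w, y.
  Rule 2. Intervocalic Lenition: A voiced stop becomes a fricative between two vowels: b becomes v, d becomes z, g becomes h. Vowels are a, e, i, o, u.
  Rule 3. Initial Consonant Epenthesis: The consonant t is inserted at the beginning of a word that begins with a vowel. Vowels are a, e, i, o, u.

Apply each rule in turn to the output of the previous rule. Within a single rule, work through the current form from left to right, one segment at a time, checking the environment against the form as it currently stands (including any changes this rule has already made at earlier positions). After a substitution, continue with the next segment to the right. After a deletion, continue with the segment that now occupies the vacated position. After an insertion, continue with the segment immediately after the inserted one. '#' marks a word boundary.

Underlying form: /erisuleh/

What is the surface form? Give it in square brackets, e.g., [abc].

[tersleh]

Rule 1 Medial Vowel Deletion: [erisuleh] → [ersleh]
Rule 2 Intervocalic Lenition: no change — [ersleh]
Rule 3 Initial Consonant Epenthesis: [ersleh] → [tersleh]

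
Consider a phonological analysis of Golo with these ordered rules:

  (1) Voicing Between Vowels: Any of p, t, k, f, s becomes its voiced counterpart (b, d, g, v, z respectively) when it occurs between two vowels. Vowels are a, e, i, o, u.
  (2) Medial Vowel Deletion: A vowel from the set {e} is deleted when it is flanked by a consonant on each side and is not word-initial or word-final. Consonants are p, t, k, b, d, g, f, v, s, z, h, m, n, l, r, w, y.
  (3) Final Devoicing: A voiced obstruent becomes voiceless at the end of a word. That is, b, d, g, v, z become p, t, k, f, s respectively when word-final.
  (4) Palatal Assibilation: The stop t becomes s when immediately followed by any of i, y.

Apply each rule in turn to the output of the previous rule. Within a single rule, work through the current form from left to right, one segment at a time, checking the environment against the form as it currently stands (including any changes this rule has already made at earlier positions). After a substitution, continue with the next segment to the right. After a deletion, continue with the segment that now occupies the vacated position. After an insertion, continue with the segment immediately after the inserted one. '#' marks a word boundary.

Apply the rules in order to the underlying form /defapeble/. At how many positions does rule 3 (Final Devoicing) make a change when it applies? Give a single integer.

(1) Voicing Between Vowels: [defapeble] → [devabeble]
(2) Medial Vowel Deletion: [devabeble] → [dvabble]
(3) Final Devoicing: no change — [dvabble]
(4) Palatal Assibilation: no change — [dvabble]
Rule 3 changed 0 position(s).

0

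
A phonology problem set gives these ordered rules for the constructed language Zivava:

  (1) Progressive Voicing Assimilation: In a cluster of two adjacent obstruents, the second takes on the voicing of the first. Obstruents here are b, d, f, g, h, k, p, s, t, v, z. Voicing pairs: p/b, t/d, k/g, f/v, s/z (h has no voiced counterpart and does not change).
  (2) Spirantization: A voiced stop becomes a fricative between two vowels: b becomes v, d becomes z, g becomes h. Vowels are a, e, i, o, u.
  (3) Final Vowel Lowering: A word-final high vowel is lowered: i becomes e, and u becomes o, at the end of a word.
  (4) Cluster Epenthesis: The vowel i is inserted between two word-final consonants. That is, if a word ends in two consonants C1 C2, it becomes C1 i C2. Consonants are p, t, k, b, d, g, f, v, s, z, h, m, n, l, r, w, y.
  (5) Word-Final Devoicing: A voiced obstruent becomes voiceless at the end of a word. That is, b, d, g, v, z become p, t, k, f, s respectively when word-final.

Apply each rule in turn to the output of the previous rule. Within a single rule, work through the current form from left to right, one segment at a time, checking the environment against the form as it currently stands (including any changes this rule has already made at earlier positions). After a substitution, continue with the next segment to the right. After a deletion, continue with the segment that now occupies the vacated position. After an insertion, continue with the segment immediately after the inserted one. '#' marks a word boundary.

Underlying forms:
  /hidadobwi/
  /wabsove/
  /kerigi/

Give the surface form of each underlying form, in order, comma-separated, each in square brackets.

[hizazobwe], [wabzove], [kerihe]

/hidadobwi/:
  (1) Progressive Voicing Assimilation: no change — [hidadobwi]
  (2) Spirantization: [hidadobwi] → [hizazobwi]
  (3) Final Vowel Lowering: [hizazobwi] → [hizazobwe]
  (4) Cluster Epenthesis: no change — [hizazobwe]
  (5) Word-Final Devoicing: no change — [hizazobwe]
/wabsove/:
  (1) Progressive Voicing Assimilation: [wabsove] → [wabzove]
  (2) Spirantization: no change — [wabzove]
  (3) Final Vowel Lowering: no change — [wabzove]
  (4) Cluster Epenthesis: no change — [wabzove]
  (5) Word-Final Devoicing: no change — [wabzove]
/kerigi/:
  (1) Progressive Voicing Assimilation: no change — [kerigi]
  (2) Spirantization: [kerigi] → [kerihi]
  (3) Final Vowel Lowering: [kerihi] → [kerihe]
  (4) Cluster Epenthesis: no change — [kerihe]
  (5) Word-Final Devoicing: no change — [kerihe]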